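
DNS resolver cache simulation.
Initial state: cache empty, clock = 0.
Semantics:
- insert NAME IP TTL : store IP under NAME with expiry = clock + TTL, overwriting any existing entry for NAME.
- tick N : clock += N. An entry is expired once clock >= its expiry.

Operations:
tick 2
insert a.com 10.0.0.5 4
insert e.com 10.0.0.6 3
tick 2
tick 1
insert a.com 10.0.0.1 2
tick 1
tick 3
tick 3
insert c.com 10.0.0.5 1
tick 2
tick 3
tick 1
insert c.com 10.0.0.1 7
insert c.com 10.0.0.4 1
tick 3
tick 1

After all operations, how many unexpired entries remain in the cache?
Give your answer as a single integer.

Op 1: tick 2 -> clock=2.
Op 2: insert a.com -> 10.0.0.5 (expiry=2+4=6). clock=2
Op 3: insert e.com -> 10.0.0.6 (expiry=2+3=5). clock=2
Op 4: tick 2 -> clock=4.
Op 5: tick 1 -> clock=5. purged={e.com}
Op 6: insert a.com -> 10.0.0.1 (expiry=5+2=7). clock=5
Op 7: tick 1 -> clock=6.
Op 8: tick 3 -> clock=9. purged={a.com}
Op 9: tick 3 -> clock=12.
Op 10: insert c.com -> 10.0.0.5 (expiry=12+1=13). clock=12
Op 11: tick 2 -> clock=14. purged={c.com}
Op 12: tick 3 -> clock=17.
Op 13: tick 1 -> clock=18.
Op 14: insert c.com -> 10.0.0.1 (expiry=18+7=25). clock=18
Op 15: insert c.com -> 10.0.0.4 (expiry=18+1=19). clock=18
Op 16: tick 3 -> clock=21. purged={c.com}
Op 17: tick 1 -> clock=22.
Final cache (unexpired): {} -> size=0

Answer: 0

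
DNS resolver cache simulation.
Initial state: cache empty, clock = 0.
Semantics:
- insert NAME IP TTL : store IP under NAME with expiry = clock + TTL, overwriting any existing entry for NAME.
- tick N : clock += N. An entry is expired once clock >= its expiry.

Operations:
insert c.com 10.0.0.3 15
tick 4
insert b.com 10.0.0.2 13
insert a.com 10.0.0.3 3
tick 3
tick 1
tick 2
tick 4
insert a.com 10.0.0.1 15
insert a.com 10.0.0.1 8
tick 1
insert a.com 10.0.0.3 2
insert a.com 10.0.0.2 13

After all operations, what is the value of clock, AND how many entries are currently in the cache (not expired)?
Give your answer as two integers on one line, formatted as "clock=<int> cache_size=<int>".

Op 1: insert c.com -> 10.0.0.3 (expiry=0+15=15). clock=0
Op 2: tick 4 -> clock=4.
Op 3: insert b.com -> 10.0.0.2 (expiry=4+13=17). clock=4
Op 4: insert a.com -> 10.0.0.3 (expiry=4+3=7). clock=4
Op 5: tick 3 -> clock=7. purged={a.com}
Op 6: tick 1 -> clock=8.
Op 7: tick 2 -> clock=10.
Op 8: tick 4 -> clock=14.
Op 9: insert a.com -> 10.0.0.1 (expiry=14+15=29). clock=14
Op 10: insert a.com -> 10.0.0.1 (expiry=14+8=22). clock=14
Op 11: tick 1 -> clock=15. purged={c.com}
Op 12: insert a.com -> 10.0.0.3 (expiry=15+2=17). clock=15
Op 13: insert a.com -> 10.0.0.2 (expiry=15+13=28). clock=15
Final clock = 15
Final cache (unexpired): {a.com,b.com} -> size=2

Answer: clock=15 cache_size=2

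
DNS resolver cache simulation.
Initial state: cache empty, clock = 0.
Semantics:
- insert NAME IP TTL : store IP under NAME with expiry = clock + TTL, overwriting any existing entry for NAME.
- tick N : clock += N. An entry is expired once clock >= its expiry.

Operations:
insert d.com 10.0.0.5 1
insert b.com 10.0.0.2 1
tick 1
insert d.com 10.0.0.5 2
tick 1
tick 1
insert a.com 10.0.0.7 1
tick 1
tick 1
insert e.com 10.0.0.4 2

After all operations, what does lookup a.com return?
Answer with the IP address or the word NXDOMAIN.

Answer: NXDOMAIN

Derivation:
Op 1: insert d.com -> 10.0.0.5 (expiry=0+1=1). clock=0
Op 2: insert b.com -> 10.0.0.2 (expiry=0+1=1). clock=0
Op 3: tick 1 -> clock=1. purged={b.com,d.com}
Op 4: insert d.com -> 10.0.0.5 (expiry=1+2=3). clock=1
Op 5: tick 1 -> clock=2.
Op 6: tick 1 -> clock=3. purged={d.com}
Op 7: insert a.com -> 10.0.0.7 (expiry=3+1=4). clock=3
Op 8: tick 1 -> clock=4. purged={a.com}
Op 9: tick 1 -> clock=5.
Op 10: insert e.com -> 10.0.0.4 (expiry=5+2=7). clock=5
lookup a.com: not in cache (expired or never inserted)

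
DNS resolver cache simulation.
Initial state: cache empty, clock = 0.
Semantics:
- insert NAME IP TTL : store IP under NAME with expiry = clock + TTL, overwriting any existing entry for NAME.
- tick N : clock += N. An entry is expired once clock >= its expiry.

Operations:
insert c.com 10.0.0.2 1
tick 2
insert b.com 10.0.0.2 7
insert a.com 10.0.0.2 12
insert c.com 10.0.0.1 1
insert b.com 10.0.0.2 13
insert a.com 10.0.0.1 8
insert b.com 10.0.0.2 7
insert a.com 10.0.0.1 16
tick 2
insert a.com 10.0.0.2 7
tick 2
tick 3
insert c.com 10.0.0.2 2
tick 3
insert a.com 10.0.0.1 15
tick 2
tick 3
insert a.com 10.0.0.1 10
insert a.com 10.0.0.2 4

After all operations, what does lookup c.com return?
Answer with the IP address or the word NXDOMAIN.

Op 1: insert c.com -> 10.0.0.2 (expiry=0+1=1). clock=0
Op 2: tick 2 -> clock=2. purged={c.com}
Op 3: insert b.com -> 10.0.0.2 (expiry=2+7=9). clock=2
Op 4: insert a.com -> 10.0.0.2 (expiry=2+12=14). clock=2
Op 5: insert c.com -> 10.0.0.1 (expiry=2+1=3). clock=2
Op 6: insert b.com -> 10.0.0.2 (expiry=2+13=15). clock=2
Op 7: insert a.com -> 10.0.0.1 (expiry=2+8=10). clock=2
Op 8: insert b.com -> 10.0.0.2 (expiry=2+7=9). clock=2
Op 9: insert a.com -> 10.0.0.1 (expiry=2+16=18). clock=2
Op 10: tick 2 -> clock=4. purged={c.com}
Op 11: insert a.com -> 10.0.0.2 (expiry=4+7=11). clock=4
Op 12: tick 2 -> clock=6.
Op 13: tick 3 -> clock=9. purged={b.com}
Op 14: insert c.com -> 10.0.0.2 (expiry=9+2=11). clock=9
Op 15: tick 3 -> clock=12. purged={a.com,c.com}
Op 16: insert a.com -> 10.0.0.1 (expiry=12+15=27). clock=12
Op 17: tick 2 -> clock=14.
Op 18: tick 3 -> clock=17.
Op 19: insert a.com -> 10.0.0.1 (expiry=17+10=27). clock=17
Op 20: insert a.com -> 10.0.0.2 (expiry=17+4=21). clock=17
lookup c.com: not in cache (expired or never inserted)

Answer: NXDOMAIN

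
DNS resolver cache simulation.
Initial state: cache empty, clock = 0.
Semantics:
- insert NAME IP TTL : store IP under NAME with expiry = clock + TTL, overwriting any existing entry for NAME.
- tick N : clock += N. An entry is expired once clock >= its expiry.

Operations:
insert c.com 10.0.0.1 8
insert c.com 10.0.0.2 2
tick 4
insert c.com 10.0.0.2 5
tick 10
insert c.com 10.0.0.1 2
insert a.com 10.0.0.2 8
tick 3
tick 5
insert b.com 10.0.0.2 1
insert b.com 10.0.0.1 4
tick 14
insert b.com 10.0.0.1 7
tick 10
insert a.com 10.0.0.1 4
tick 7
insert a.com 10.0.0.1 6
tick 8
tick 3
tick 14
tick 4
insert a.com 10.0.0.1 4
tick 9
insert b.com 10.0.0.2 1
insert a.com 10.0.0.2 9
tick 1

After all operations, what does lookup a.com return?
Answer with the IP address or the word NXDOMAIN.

Op 1: insert c.com -> 10.0.0.1 (expiry=0+8=8). clock=0
Op 2: insert c.com -> 10.0.0.2 (expiry=0+2=2). clock=0
Op 3: tick 4 -> clock=4. purged={c.com}
Op 4: insert c.com -> 10.0.0.2 (expiry=4+5=9). clock=4
Op 5: tick 10 -> clock=14. purged={c.com}
Op 6: insert c.com -> 10.0.0.1 (expiry=14+2=16). clock=14
Op 7: insert a.com -> 10.0.0.2 (expiry=14+8=22). clock=14
Op 8: tick 3 -> clock=17. purged={c.com}
Op 9: tick 5 -> clock=22. purged={a.com}
Op 10: insert b.com -> 10.0.0.2 (expiry=22+1=23). clock=22
Op 11: insert b.com -> 10.0.0.1 (expiry=22+4=26). clock=22
Op 12: tick 14 -> clock=36. purged={b.com}
Op 13: insert b.com -> 10.0.0.1 (expiry=36+7=43). clock=36
Op 14: tick 10 -> clock=46. purged={b.com}
Op 15: insert a.com -> 10.0.0.1 (expiry=46+4=50). clock=46
Op 16: tick 7 -> clock=53. purged={a.com}
Op 17: insert a.com -> 10.0.0.1 (expiry=53+6=59). clock=53
Op 18: tick 8 -> clock=61. purged={a.com}
Op 19: tick 3 -> clock=64.
Op 20: tick 14 -> clock=78.
Op 21: tick 4 -> clock=82.
Op 22: insert a.com -> 10.0.0.1 (expiry=82+4=86). clock=82
Op 23: tick 9 -> clock=91. purged={a.com}
Op 24: insert b.com -> 10.0.0.2 (expiry=91+1=92). clock=91
Op 25: insert a.com -> 10.0.0.2 (expiry=91+9=100). clock=91
Op 26: tick 1 -> clock=92. purged={b.com}
lookup a.com: present, ip=10.0.0.2 expiry=100 > clock=92

Answer: 10.0.0.2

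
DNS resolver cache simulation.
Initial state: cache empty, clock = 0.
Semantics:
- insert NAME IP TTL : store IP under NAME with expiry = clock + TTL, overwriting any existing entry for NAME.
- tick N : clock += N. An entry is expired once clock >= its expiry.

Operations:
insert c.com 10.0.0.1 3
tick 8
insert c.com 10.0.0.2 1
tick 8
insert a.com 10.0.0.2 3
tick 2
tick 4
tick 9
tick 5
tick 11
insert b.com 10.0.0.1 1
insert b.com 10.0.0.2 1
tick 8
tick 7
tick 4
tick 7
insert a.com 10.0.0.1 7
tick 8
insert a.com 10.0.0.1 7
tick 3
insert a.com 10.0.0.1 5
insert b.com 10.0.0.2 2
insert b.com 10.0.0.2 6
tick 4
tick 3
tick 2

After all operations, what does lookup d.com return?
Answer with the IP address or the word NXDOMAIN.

Op 1: insert c.com -> 10.0.0.1 (expiry=0+3=3). clock=0
Op 2: tick 8 -> clock=8. purged={c.com}
Op 3: insert c.com -> 10.0.0.2 (expiry=8+1=9). clock=8
Op 4: tick 8 -> clock=16. purged={c.com}
Op 5: insert a.com -> 10.0.0.2 (expiry=16+3=19). clock=16
Op 6: tick 2 -> clock=18.
Op 7: tick 4 -> clock=22. purged={a.com}
Op 8: tick 9 -> clock=31.
Op 9: tick 5 -> clock=36.
Op 10: tick 11 -> clock=47.
Op 11: insert b.com -> 10.0.0.1 (expiry=47+1=48). clock=47
Op 12: insert b.com -> 10.0.0.2 (expiry=47+1=48). clock=47
Op 13: tick 8 -> clock=55. purged={b.com}
Op 14: tick 7 -> clock=62.
Op 15: tick 4 -> clock=66.
Op 16: tick 7 -> clock=73.
Op 17: insert a.com -> 10.0.0.1 (expiry=73+7=80). clock=73
Op 18: tick 8 -> clock=81. purged={a.com}
Op 19: insert a.com -> 10.0.0.1 (expiry=81+7=88). clock=81
Op 20: tick 3 -> clock=84.
Op 21: insert a.com -> 10.0.0.1 (expiry=84+5=89). clock=84
Op 22: insert b.com -> 10.0.0.2 (expiry=84+2=86). clock=84
Op 23: insert b.com -> 10.0.0.2 (expiry=84+6=90). clock=84
Op 24: tick 4 -> clock=88.
Op 25: tick 3 -> clock=91. purged={a.com,b.com}
Op 26: tick 2 -> clock=93.
lookup d.com: not in cache (expired or never inserted)

Answer: NXDOMAIN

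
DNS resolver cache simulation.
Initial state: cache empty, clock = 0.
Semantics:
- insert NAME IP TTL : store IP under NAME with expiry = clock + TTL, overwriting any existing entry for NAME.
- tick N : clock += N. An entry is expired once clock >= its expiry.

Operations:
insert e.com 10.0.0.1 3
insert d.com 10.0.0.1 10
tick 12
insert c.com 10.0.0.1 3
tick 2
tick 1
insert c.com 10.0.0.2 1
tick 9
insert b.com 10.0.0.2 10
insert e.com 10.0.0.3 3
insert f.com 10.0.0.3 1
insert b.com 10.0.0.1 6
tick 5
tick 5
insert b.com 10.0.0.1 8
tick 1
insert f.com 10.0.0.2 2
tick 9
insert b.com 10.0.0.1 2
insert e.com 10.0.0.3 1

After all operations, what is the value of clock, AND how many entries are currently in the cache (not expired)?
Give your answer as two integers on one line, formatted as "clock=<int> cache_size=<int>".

Answer: clock=44 cache_size=2

Derivation:
Op 1: insert e.com -> 10.0.0.1 (expiry=0+3=3). clock=0
Op 2: insert d.com -> 10.0.0.1 (expiry=0+10=10). clock=0
Op 3: tick 12 -> clock=12. purged={d.com,e.com}
Op 4: insert c.com -> 10.0.0.1 (expiry=12+3=15). clock=12
Op 5: tick 2 -> clock=14.
Op 6: tick 1 -> clock=15. purged={c.com}
Op 7: insert c.com -> 10.0.0.2 (expiry=15+1=16). clock=15
Op 8: tick 9 -> clock=24. purged={c.com}
Op 9: insert b.com -> 10.0.0.2 (expiry=24+10=34). clock=24
Op 10: insert e.com -> 10.0.0.3 (expiry=24+3=27). clock=24
Op 11: insert f.com -> 10.0.0.3 (expiry=24+1=25). clock=24
Op 12: insert b.com -> 10.0.0.1 (expiry=24+6=30). clock=24
Op 13: tick 5 -> clock=29. purged={e.com,f.com}
Op 14: tick 5 -> clock=34. purged={b.com}
Op 15: insert b.com -> 10.0.0.1 (expiry=34+8=42). clock=34
Op 16: tick 1 -> clock=35.
Op 17: insert f.com -> 10.0.0.2 (expiry=35+2=37). clock=35
Op 18: tick 9 -> clock=44. purged={b.com,f.com}
Op 19: insert b.com -> 10.0.0.1 (expiry=44+2=46). clock=44
Op 20: insert e.com -> 10.0.0.3 (expiry=44+1=45). clock=44
Final clock = 44
Final cache (unexpired): {b.com,e.com} -> size=2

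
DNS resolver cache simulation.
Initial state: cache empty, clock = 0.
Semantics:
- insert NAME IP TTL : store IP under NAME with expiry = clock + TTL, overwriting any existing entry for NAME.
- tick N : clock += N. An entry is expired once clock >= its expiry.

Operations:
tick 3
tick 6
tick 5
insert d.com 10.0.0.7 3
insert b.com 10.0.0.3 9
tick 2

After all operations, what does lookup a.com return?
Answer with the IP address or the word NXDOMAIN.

Op 1: tick 3 -> clock=3.
Op 2: tick 6 -> clock=9.
Op 3: tick 5 -> clock=14.
Op 4: insert d.com -> 10.0.0.7 (expiry=14+3=17). clock=14
Op 5: insert b.com -> 10.0.0.3 (expiry=14+9=23). clock=14
Op 6: tick 2 -> clock=16.
lookup a.com: not in cache (expired or never inserted)

Answer: NXDOMAIN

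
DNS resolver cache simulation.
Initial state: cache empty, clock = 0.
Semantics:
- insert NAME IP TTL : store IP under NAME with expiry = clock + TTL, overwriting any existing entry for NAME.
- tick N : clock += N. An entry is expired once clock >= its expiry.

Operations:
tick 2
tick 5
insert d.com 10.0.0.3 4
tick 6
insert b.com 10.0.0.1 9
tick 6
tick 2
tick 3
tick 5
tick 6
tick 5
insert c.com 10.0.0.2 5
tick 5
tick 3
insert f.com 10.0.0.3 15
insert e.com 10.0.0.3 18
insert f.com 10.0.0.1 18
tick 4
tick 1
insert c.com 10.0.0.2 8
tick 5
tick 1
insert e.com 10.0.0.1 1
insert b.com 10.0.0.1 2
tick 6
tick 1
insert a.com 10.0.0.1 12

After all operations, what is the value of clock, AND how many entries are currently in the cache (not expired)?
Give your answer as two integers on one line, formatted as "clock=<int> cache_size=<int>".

Op 1: tick 2 -> clock=2.
Op 2: tick 5 -> clock=7.
Op 3: insert d.com -> 10.0.0.3 (expiry=7+4=11). clock=7
Op 4: tick 6 -> clock=13. purged={d.com}
Op 5: insert b.com -> 10.0.0.1 (expiry=13+9=22). clock=13
Op 6: tick 6 -> clock=19.
Op 7: tick 2 -> clock=21.
Op 8: tick 3 -> clock=24. purged={b.com}
Op 9: tick 5 -> clock=29.
Op 10: tick 6 -> clock=35.
Op 11: tick 5 -> clock=40.
Op 12: insert c.com -> 10.0.0.2 (expiry=40+5=45). clock=40
Op 13: tick 5 -> clock=45. purged={c.com}
Op 14: tick 3 -> clock=48.
Op 15: insert f.com -> 10.0.0.3 (expiry=48+15=63). clock=48
Op 16: insert e.com -> 10.0.0.3 (expiry=48+18=66). clock=48
Op 17: insert f.com -> 10.0.0.1 (expiry=48+18=66). clock=48
Op 18: tick 4 -> clock=52.
Op 19: tick 1 -> clock=53.
Op 20: insert c.com -> 10.0.0.2 (expiry=53+8=61). clock=53
Op 21: tick 5 -> clock=58.
Op 22: tick 1 -> clock=59.
Op 23: insert e.com -> 10.0.0.1 (expiry=59+1=60). clock=59
Op 24: insert b.com -> 10.0.0.1 (expiry=59+2=61). clock=59
Op 25: tick 6 -> clock=65. purged={b.com,c.com,e.com}
Op 26: tick 1 -> clock=66. purged={f.com}
Op 27: insert a.com -> 10.0.0.1 (expiry=66+12=78). clock=66
Final clock = 66
Final cache (unexpired): {a.com} -> size=1

Answer: clock=66 cache_size=1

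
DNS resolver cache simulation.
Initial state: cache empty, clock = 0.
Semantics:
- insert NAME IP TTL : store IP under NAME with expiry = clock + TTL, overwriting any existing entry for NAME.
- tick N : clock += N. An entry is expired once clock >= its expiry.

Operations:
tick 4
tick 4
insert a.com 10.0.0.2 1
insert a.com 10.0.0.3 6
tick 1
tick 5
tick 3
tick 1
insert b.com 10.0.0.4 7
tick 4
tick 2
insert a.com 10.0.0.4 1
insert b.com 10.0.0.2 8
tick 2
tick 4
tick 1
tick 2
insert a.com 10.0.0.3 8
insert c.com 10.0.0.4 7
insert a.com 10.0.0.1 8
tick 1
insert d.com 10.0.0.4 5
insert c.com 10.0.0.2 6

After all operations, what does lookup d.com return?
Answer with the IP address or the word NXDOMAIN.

Op 1: tick 4 -> clock=4.
Op 2: tick 4 -> clock=8.
Op 3: insert a.com -> 10.0.0.2 (expiry=8+1=9). clock=8
Op 4: insert a.com -> 10.0.0.3 (expiry=8+6=14). clock=8
Op 5: tick 1 -> clock=9.
Op 6: tick 5 -> clock=14. purged={a.com}
Op 7: tick 3 -> clock=17.
Op 8: tick 1 -> clock=18.
Op 9: insert b.com -> 10.0.0.4 (expiry=18+7=25). clock=18
Op 10: tick 4 -> clock=22.
Op 11: tick 2 -> clock=24.
Op 12: insert a.com -> 10.0.0.4 (expiry=24+1=25). clock=24
Op 13: insert b.com -> 10.0.0.2 (expiry=24+8=32). clock=24
Op 14: tick 2 -> clock=26. purged={a.com}
Op 15: tick 4 -> clock=30.
Op 16: tick 1 -> clock=31.
Op 17: tick 2 -> clock=33. purged={b.com}
Op 18: insert a.com -> 10.0.0.3 (expiry=33+8=41). clock=33
Op 19: insert c.com -> 10.0.0.4 (expiry=33+7=40). clock=33
Op 20: insert a.com -> 10.0.0.1 (expiry=33+8=41). clock=33
Op 21: tick 1 -> clock=34.
Op 22: insert d.com -> 10.0.0.4 (expiry=34+5=39). clock=34
Op 23: insert c.com -> 10.0.0.2 (expiry=34+6=40). clock=34
lookup d.com: present, ip=10.0.0.4 expiry=39 > clock=34

Answer: 10.0.0.4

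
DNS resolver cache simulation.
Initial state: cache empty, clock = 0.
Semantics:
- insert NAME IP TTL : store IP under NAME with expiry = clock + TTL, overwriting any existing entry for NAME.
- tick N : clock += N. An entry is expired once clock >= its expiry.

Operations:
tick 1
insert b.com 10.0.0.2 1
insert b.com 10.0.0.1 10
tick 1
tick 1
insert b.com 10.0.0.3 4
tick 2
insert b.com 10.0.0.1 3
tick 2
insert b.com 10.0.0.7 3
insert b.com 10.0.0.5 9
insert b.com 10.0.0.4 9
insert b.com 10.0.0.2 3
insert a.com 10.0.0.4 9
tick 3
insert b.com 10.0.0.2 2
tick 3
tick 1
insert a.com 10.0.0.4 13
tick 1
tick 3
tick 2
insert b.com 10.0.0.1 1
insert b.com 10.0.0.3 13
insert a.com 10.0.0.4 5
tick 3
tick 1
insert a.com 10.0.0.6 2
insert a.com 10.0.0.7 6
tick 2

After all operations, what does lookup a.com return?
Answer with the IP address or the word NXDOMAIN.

Op 1: tick 1 -> clock=1.
Op 2: insert b.com -> 10.0.0.2 (expiry=1+1=2). clock=1
Op 3: insert b.com -> 10.0.0.1 (expiry=1+10=11). clock=1
Op 4: tick 1 -> clock=2.
Op 5: tick 1 -> clock=3.
Op 6: insert b.com -> 10.0.0.3 (expiry=3+4=7). clock=3
Op 7: tick 2 -> clock=5.
Op 8: insert b.com -> 10.0.0.1 (expiry=5+3=8). clock=5
Op 9: tick 2 -> clock=7.
Op 10: insert b.com -> 10.0.0.7 (expiry=7+3=10). clock=7
Op 11: insert b.com -> 10.0.0.5 (expiry=7+9=16). clock=7
Op 12: insert b.com -> 10.0.0.4 (expiry=7+9=16). clock=7
Op 13: insert b.com -> 10.0.0.2 (expiry=7+3=10). clock=7
Op 14: insert a.com -> 10.0.0.4 (expiry=7+9=16). clock=7
Op 15: tick 3 -> clock=10. purged={b.com}
Op 16: insert b.com -> 10.0.0.2 (expiry=10+2=12). clock=10
Op 17: tick 3 -> clock=13. purged={b.com}
Op 18: tick 1 -> clock=14.
Op 19: insert a.com -> 10.0.0.4 (expiry=14+13=27). clock=14
Op 20: tick 1 -> clock=15.
Op 21: tick 3 -> clock=18.
Op 22: tick 2 -> clock=20.
Op 23: insert b.com -> 10.0.0.1 (expiry=20+1=21). clock=20
Op 24: insert b.com -> 10.0.0.3 (expiry=20+13=33). clock=20
Op 25: insert a.com -> 10.0.0.4 (expiry=20+5=25). clock=20
Op 26: tick 3 -> clock=23.
Op 27: tick 1 -> clock=24.
Op 28: insert a.com -> 10.0.0.6 (expiry=24+2=26). clock=24
Op 29: insert a.com -> 10.0.0.7 (expiry=24+6=30). clock=24
Op 30: tick 2 -> clock=26.
lookup a.com: present, ip=10.0.0.7 expiry=30 > clock=26

Answer: 10.0.0.7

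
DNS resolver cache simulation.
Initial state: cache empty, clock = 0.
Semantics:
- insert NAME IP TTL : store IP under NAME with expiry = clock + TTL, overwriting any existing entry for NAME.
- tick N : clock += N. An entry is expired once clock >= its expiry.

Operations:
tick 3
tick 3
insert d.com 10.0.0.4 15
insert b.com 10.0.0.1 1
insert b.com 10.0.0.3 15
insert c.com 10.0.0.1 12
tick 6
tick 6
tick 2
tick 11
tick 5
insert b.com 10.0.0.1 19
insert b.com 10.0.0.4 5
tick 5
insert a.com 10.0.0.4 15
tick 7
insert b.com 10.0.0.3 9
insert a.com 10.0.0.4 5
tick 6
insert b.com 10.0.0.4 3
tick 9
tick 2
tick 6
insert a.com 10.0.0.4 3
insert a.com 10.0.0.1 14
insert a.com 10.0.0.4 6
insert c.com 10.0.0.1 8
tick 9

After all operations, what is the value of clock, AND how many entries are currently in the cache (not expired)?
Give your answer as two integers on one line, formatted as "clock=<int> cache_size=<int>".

Op 1: tick 3 -> clock=3.
Op 2: tick 3 -> clock=6.
Op 3: insert d.com -> 10.0.0.4 (expiry=6+15=21). clock=6
Op 4: insert b.com -> 10.0.0.1 (expiry=6+1=7). clock=6
Op 5: insert b.com -> 10.0.0.3 (expiry=6+15=21). clock=6
Op 6: insert c.com -> 10.0.0.1 (expiry=6+12=18). clock=6
Op 7: tick 6 -> clock=12.
Op 8: tick 6 -> clock=18. purged={c.com}
Op 9: tick 2 -> clock=20.
Op 10: tick 11 -> clock=31. purged={b.com,d.com}
Op 11: tick 5 -> clock=36.
Op 12: insert b.com -> 10.0.0.1 (expiry=36+19=55). clock=36
Op 13: insert b.com -> 10.0.0.4 (expiry=36+5=41). clock=36
Op 14: tick 5 -> clock=41. purged={b.com}
Op 15: insert a.com -> 10.0.0.4 (expiry=41+15=56). clock=41
Op 16: tick 7 -> clock=48.
Op 17: insert b.com -> 10.0.0.3 (expiry=48+9=57). clock=48
Op 18: insert a.com -> 10.0.0.4 (expiry=48+5=53). clock=48
Op 19: tick 6 -> clock=54. purged={a.com}
Op 20: insert b.com -> 10.0.0.4 (expiry=54+3=57). clock=54
Op 21: tick 9 -> clock=63. purged={b.com}
Op 22: tick 2 -> clock=65.
Op 23: tick 6 -> clock=71.
Op 24: insert a.com -> 10.0.0.4 (expiry=71+3=74). clock=71
Op 25: insert a.com -> 10.0.0.1 (expiry=71+14=85). clock=71
Op 26: insert a.com -> 10.0.0.4 (expiry=71+6=77). clock=71
Op 27: insert c.com -> 10.0.0.1 (expiry=71+8=79). clock=71
Op 28: tick 9 -> clock=80. purged={a.com,c.com}
Final clock = 80
Final cache (unexpired): {} -> size=0

Answer: clock=80 cache_size=0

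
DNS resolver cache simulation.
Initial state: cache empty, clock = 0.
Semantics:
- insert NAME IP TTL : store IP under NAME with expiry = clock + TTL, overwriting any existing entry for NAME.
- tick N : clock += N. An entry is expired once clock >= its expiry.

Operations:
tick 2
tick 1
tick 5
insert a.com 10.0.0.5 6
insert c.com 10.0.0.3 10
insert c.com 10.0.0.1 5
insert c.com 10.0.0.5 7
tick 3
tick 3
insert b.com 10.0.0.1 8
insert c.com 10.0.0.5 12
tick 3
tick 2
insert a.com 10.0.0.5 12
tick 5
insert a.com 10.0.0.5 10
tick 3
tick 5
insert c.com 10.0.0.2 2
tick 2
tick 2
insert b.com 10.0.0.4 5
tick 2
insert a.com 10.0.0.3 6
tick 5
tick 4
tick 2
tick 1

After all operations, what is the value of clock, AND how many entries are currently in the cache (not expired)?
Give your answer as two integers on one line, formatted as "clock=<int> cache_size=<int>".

Answer: clock=50 cache_size=0

Derivation:
Op 1: tick 2 -> clock=2.
Op 2: tick 1 -> clock=3.
Op 3: tick 5 -> clock=8.
Op 4: insert a.com -> 10.0.0.5 (expiry=8+6=14). clock=8
Op 5: insert c.com -> 10.0.0.3 (expiry=8+10=18). clock=8
Op 6: insert c.com -> 10.0.0.1 (expiry=8+5=13). clock=8
Op 7: insert c.com -> 10.0.0.5 (expiry=8+7=15). clock=8
Op 8: tick 3 -> clock=11.
Op 9: tick 3 -> clock=14. purged={a.com}
Op 10: insert b.com -> 10.0.0.1 (expiry=14+8=22). clock=14
Op 11: insert c.com -> 10.0.0.5 (expiry=14+12=26). clock=14
Op 12: tick 3 -> clock=17.
Op 13: tick 2 -> clock=19.
Op 14: insert a.com -> 10.0.0.5 (expiry=19+12=31). clock=19
Op 15: tick 5 -> clock=24. purged={b.com}
Op 16: insert a.com -> 10.0.0.5 (expiry=24+10=34). clock=24
Op 17: tick 3 -> clock=27. purged={c.com}
Op 18: tick 5 -> clock=32.
Op 19: insert c.com -> 10.0.0.2 (expiry=32+2=34). clock=32
Op 20: tick 2 -> clock=34. purged={a.com,c.com}
Op 21: tick 2 -> clock=36.
Op 22: insert b.com -> 10.0.0.4 (expiry=36+5=41). clock=36
Op 23: tick 2 -> clock=38.
Op 24: insert a.com -> 10.0.0.3 (expiry=38+6=44). clock=38
Op 25: tick 5 -> clock=43. purged={b.com}
Op 26: tick 4 -> clock=47. purged={a.com}
Op 27: tick 2 -> clock=49.
Op 28: tick 1 -> clock=50.
Final clock = 50
Final cache (unexpired): {} -> size=0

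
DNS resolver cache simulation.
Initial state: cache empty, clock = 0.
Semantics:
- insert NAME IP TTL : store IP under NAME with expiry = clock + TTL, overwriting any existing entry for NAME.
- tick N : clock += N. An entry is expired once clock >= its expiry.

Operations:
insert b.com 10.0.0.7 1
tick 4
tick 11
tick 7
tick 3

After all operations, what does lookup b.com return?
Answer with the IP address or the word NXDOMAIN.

Answer: NXDOMAIN

Derivation:
Op 1: insert b.com -> 10.0.0.7 (expiry=0+1=1). clock=0
Op 2: tick 4 -> clock=4. purged={b.com}
Op 3: tick 11 -> clock=15.
Op 4: tick 7 -> clock=22.
Op 5: tick 3 -> clock=25.
lookup b.com: not in cache (expired or never inserted)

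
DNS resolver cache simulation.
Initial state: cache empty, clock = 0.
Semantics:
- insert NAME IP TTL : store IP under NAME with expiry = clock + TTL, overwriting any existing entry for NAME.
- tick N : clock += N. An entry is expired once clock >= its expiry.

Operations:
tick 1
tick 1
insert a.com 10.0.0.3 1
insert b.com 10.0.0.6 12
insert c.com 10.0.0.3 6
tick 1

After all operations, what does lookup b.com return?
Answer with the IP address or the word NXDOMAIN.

Op 1: tick 1 -> clock=1.
Op 2: tick 1 -> clock=2.
Op 3: insert a.com -> 10.0.0.3 (expiry=2+1=3). clock=2
Op 4: insert b.com -> 10.0.0.6 (expiry=2+12=14). clock=2
Op 5: insert c.com -> 10.0.0.3 (expiry=2+6=8). clock=2
Op 6: tick 1 -> clock=3. purged={a.com}
lookup b.com: present, ip=10.0.0.6 expiry=14 > clock=3

Answer: 10.0.0.6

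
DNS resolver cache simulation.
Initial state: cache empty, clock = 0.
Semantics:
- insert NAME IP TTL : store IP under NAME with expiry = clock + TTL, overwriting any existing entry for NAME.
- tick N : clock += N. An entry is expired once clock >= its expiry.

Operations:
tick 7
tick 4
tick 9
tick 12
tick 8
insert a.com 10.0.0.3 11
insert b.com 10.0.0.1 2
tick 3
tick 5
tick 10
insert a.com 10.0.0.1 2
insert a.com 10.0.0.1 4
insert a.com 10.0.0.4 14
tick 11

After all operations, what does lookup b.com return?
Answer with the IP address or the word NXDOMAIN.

Answer: NXDOMAIN

Derivation:
Op 1: tick 7 -> clock=7.
Op 2: tick 4 -> clock=11.
Op 3: tick 9 -> clock=20.
Op 4: tick 12 -> clock=32.
Op 5: tick 8 -> clock=40.
Op 6: insert a.com -> 10.0.0.3 (expiry=40+11=51). clock=40
Op 7: insert b.com -> 10.0.0.1 (expiry=40+2=42). clock=40
Op 8: tick 3 -> clock=43. purged={b.com}
Op 9: tick 5 -> clock=48.
Op 10: tick 10 -> clock=58. purged={a.com}
Op 11: insert a.com -> 10.0.0.1 (expiry=58+2=60). clock=58
Op 12: insert a.com -> 10.0.0.1 (expiry=58+4=62). clock=58
Op 13: insert a.com -> 10.0.0.4 (expiry=58+14=72). clock=58
Op 14: tick 11 -> clock=69.
lookup b.com: not in cache (expired or never inserted)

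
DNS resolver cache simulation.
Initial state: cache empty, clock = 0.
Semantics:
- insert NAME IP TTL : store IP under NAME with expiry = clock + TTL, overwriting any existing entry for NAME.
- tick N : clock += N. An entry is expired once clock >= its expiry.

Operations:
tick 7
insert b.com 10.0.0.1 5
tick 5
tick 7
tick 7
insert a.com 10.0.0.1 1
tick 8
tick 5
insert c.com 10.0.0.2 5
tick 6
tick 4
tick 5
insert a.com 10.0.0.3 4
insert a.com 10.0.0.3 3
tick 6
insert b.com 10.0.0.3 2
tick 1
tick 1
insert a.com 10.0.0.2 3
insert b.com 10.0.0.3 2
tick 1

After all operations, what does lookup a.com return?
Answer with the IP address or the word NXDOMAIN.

Op 1: tick 7 -> clock=7.
Op 2: insert b.com -> 10.0.0.1 (expiry=7+5=12). clock=7
Op 3: tick 5 -> clock=12. purged={b.com}
Op 4: tick 7 -> clock=19.
Op 5: tick 7 -> clock=26.
Op 6: insert a.com -> 10.0.0.1 (expiry=26+1=27). clock=26
Op 7: tick 8 -> clock=34. purged={a.com}
Op 8: tick 5 -> clock=39.
Op 9: insert c.com -> 10.0.0.2 (expiry=39+5=44). clock=39
Op 10: tick 6 -> clock=45. purged={c.com}
Op 11: tick 4 -> clock=49.
Op 12: tick 5 -> clock=54.
Op 13: insert a.com -> 10.0.0.3 (expiry=54+4=58). clock=54
Op 14: insert a.com -> 10.0.0.3 (expiry=54+3=57). clock=54
Op 15: tick 6 -> clock=60. purged={a.com}
Op 16: insert b.com -> 10.0.0.3 (expiry=60+2=62). clock=60
Op 17: tick 1 -> clock=61.
Op 18: tick 1 -> clock=62. purged={b.com}
Op 19: insert a.com -> 10.0.0.2 (expiry=62+3=65). clock=62
Op 20: insert b.com -> 10.0.0.3 (expiry=62+2=64). clock=62
Op 21: tick 1 -> clock=63.
lookup a.com: present, ip=10.0.0.2 expiry=65 > clock=63

Answer: 10.0.0.2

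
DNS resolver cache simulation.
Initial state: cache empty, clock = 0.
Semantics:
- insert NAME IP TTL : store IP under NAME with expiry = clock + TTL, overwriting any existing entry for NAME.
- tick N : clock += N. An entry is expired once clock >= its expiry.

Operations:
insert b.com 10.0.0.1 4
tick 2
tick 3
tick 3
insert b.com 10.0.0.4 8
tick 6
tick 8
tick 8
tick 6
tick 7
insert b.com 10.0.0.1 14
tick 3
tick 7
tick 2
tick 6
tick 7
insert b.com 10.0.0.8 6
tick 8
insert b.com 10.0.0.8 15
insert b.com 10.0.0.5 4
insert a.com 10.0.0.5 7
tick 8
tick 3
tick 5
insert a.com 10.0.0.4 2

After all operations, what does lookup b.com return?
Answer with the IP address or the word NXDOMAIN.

Answer: NXDOMAIN

Derivation:
Op 1: insert b.com -> 10.0.0.1 (expiry=0+4=4). clock=0
Op 2: tick 2 -> clock=2.
Op 3: tick 3 -> clock=5. purged={b.com}
Op 4: tick 3 -> clock=8.
Op 5: insert b.com -> 10.0.0.4 (expiry=8+8=16). clock=8
Op 6: tick 6 -> clock=14.
Op 7: tick 8 -> clock=22. purged={b.com}
Op 8: tick 8 -> clock=30.
Op 9: tick 6 -> clock=36.
Op 10: tick 7 -> clock=43.
Op 11: insert b.com -> 10.0.0.1 (expiry=43+14=57). clock=43
Op 12: tick 3 -> clock=46.
Op 13: tick 7 -> clock=53.
Op 14: tick 2 -> clock=55.
Op 15: tick 6 -> clock=61. purged={b.com}
Op 16: tick 7 -> clock=68.
Op 17: insert b.com -> 10.0.0.8 (expiry=68+6=74). clock=68
Op 18: tick 8 -> clock=76. purged={b.com}
Op 19: insert b.com -> 10.0.0.8 (expiry=76+15=91). clock=76
Op 20: insert b.com -> 10.0.0.5 (expiry=76+4=80). clock=76
Op 21: insert a.com -> 10.0.0.5 (expiry=76+7=83). clock=76
Op 22: tick 8 -> clock=84. purged={a.com,b.com}
Op 23: tick 3 -> clock=87.
Op 24: tick 5 -> clock=92.
Op 25: insert a.com -> 10.0.0.4 (expiry=92+2=94). clock=92
lookup b.com: not in cache (expired or never inserted)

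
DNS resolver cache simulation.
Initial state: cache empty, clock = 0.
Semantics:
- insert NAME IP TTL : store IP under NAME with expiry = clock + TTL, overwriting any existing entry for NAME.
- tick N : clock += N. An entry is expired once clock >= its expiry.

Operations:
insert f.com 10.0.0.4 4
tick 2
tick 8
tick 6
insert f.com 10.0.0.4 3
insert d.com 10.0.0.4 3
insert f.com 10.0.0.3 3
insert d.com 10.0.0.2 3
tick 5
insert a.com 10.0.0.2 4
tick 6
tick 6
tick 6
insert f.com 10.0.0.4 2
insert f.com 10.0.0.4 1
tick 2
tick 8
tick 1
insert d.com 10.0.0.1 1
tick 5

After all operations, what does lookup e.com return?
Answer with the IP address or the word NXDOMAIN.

Answer: NXDOMAIN

Derivation:
Op 1: insert f.com -> 10.0.0.4 (expiry=0+4=4). clock=0
Op 2: tick 2 -> clock=2.
Op 3: tick 8 -> clock=10. purged={f.com}
Op 4: tick 6 -> clock=16.
Op 5: insert f.com -> 10.0.0.4 (expiry=16+3=19). clock=16
Op 6: insert d.com -> 10.0.0.4 (expiry=16+3=19). clock=16
Op 7: insert f.com -> 10.0.0.3 (expiry=16+3=19). clock=16
Op 8: insert d.com -> 10.0.0.2 (expiry=16+3=19). clock=16
Op 9: tick 5 -> clock=21. purged={d.com,f.com}
Op 10: insert a.com -> 10.0.0.2 (expiry=21+4=25). clock=21
Op 11: tick 6 -> clock=27. purged={a.com}
Op 12: tick 6 -> clock=33.
Op 13: tick 6 -> clock=39.
Op 14: insert f.com -> 10.0.0.4 (expiry=39+2=41). clock=39
Op 15: insert f.com -> 10.0.0.4 (expiry=39+1=40). clock=39
Op 16: tick 2 -> clock=41. purged={f.com}
Op 17: tick 8 -> clock=49.
Op 18: tick 1 -> clock=50.
Op 19: insert d.com -> 10.0.0.1 (expiry=50+1=51). clock=50
Op 20: tick 5 -> clock=55. purged={d.com}
lookup e.com: not in cache (expired or never inserted)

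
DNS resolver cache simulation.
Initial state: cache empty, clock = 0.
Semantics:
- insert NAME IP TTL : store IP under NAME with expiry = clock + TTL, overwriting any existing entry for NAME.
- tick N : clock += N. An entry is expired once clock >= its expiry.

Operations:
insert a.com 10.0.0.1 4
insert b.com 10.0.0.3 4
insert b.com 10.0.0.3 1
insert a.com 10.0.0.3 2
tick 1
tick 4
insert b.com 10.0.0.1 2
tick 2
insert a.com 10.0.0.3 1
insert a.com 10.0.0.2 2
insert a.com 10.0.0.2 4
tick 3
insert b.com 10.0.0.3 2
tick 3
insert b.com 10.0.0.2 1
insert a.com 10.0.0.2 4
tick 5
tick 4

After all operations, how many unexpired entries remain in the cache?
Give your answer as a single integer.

Answer: 0

Derivation:
Op 1: insert a.com -> 10.0.0.1 (expiry=0+4=4). clock=0
Op 2: insert b.com -> 10.0.0.3 (expiry=0+4=4). clock=0
Op 3: insert b.com -> 10.0.0.3 (expiry=0+1=1). clock=0
Op 4: insert a.com -> 10.0.0.3 (expiry=0+2=2). clock=0
Op 5: tick 1 -> clock=1. purged={b.com}
Op 6: tick 4 -> clock=5. purged={a.com}
Op 7: insert b.com -> 10.0.0.1 (expiry=5+2=7). clock=5
Op 8: tick 2 -> clock=7. purged={b.com}
Op 9: insert a.com -> 10.0.0.3 (expiry=7+1=8). clock=7
Op 10: insert a.com -> 10.0.0.2 (expiry=7+2=9). clock=7
Op 11: insert a.com -> 10.0.0.2 (expiry=7+4=11). clock=7
Op 12: tick 3 -> clock=10.
Op 13: insert b.com -> 10.0.0.3 (expiry=10+2=12). clock=10
Op 14: tick 3 -> clock=13. purged={a.com,b.com}
Op 15: insert b.com -> 10.0.0.2 (expiry=13+1=14). clock=13
Op 16: insert a.com -> 10.0.0.2 (expiry=13+4=17). clock=13
Op 17: tick 5 -> clock=18. purged={a.com,b.com}
Op 18: tick 4 -> clock=22.
Final cache (unexpired): {} -> size=0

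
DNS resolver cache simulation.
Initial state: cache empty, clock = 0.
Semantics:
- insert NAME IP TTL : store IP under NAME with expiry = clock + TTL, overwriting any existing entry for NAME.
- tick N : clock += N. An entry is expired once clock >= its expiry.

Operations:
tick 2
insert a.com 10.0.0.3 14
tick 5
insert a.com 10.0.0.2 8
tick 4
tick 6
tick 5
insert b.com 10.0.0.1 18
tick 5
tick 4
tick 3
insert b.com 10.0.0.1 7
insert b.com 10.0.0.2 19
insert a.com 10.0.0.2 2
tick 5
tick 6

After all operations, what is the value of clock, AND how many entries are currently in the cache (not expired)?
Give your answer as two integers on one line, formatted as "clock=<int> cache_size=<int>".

Answer: clock=45 cache_size=1

Derivation:
Op 1: tick 2 -> clock=2.
Op 2: insert a.com -> 10.0.0.3 (expiry=2+14=16). clock=2
Op 3: tick 5 -> clock=7.
Op 4: insert a.com -> 10.0.0.2 (expiry=7+8=15). clock=7
Op 5: tick 4 -> clock=11.
Op 6: tick 6 -> clock=17. purged={a.com}
Op 7: tick 5 -> clock=22.
Op 8: insert b.com -> 10.0.0.1 (expiry=22+18=40). clock=22
Op 9: tick 5 -> clock=27.
Op 10: tick 4 -> clock=31.
Op 11: tick 3 -> clock=34.
Op 12: insert b.com -> 10.0.0.1 (expiry=34+7=41). clock=34
Op 13: insert b.com -> 10.0.0.2 (expiry=34+19=53). clock=34
Op 14: insert a.com -> 10.0.0.2 (expiry=34+2=36). clock=34
Op 15: tick 5 -> clock=39. purged={a.com}
Op 16: tick 6 -> clock=45.
Final clock = 45
Final cache (unexpired): {b.com} -> size=1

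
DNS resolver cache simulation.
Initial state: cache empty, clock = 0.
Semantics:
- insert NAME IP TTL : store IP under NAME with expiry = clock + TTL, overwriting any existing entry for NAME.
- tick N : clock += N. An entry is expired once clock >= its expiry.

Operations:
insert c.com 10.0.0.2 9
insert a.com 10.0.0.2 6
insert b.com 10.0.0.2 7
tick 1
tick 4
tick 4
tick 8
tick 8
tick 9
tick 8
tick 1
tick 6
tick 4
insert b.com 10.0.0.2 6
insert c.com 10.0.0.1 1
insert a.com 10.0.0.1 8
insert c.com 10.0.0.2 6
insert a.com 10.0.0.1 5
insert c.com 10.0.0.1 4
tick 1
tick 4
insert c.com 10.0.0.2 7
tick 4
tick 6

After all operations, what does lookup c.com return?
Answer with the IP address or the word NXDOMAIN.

Op 1: insert c.com -> 10.0.0.2 (expiry=0+9=9). clock=0
Op 2: insert a.com -> 10.0.0.2 (expiry=0+6=6). clock=0
Op 3: insert b.com -> 10.0.0.2 (expiry=0+7=7). clock=0
Op 4: tick 1 -> clock=1.
Op 5: tick 4 -> clock=5.
Op 6: tick 4 -> clock=9. purged={a.com,b.com,c.com}
Op 7: tick 8 -> clock=17.
Op 8: tick 8 -> clock=25.
Op 9: tick 9 -> clock=34.
Op 10: tick 8 -> clock=42.
Op 11: tick 1 -> clock=43.
Op 12: tick 6 -> clock=49.
Op 13: tick 4 -> clock=53.
Op 14: insert b.com -> 10.0.0.2 (expiry=53+6=59). clock=53
Op 15: insert c.com -> 10.0.0.1 (expiry=53+1=54). clock=53
Op 16: insert a.com -> 10.0.0.1 (expiry=53+8=61). clock=53
Op 17: insert c.com -> 10.0.0.2 (expiry=53+6=59). clock=53
Op 18: insert a.com -> 10.0.0.1 (expiry=53+5=58). clock=53
Op 19: insert c.com -> 10.0.0.1 (expiry=53+4=57). clock=53
Op 20: tick 1 -> clock=54.
Op 21: tick 4 -> clock=58. purged={a.com,c.com}
Op 22: insert c.com -> 10.0.0.2 (expiry=58+7=65). clock=58
Op 23: tick 4 -> clock=62. purged={b.com}
Op 24: tick 6 -> clock=68. purged={c.com}
lookup c.com: not in cache (expired or never inserted)

Answer: NXDOMAIN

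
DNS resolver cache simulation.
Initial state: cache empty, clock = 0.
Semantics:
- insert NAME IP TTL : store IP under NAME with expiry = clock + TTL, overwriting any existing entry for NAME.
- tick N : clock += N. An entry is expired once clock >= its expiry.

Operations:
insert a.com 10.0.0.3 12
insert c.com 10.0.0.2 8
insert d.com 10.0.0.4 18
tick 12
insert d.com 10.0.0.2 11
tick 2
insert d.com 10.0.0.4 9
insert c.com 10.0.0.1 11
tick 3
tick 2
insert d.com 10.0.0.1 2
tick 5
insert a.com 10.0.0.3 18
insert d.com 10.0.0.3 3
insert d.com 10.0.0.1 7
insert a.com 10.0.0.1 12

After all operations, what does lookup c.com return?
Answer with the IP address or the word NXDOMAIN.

Op 1: insert a.com -> 10.0.0.3 (expiry=0+12=12). clock=0
Op 2: insert c.com -> 10.0.0.2 (expiry=0+8=8). clock=0
Op 3: insert d.com -> 10.0.0.4 (expiry=0+18=18). clock=0
Op 4: tick 12 -> clock=12. purged={a.com,c.com}
Op 5: insert d.com -> 10.0.0.2 (expiry=12+11=23). clock=12
Op 6: tick 2 -> clock=14.
Op 7: insert d.com -> 10.0.0.4 (expiry=14+9=23). clock=14
Op 8: insert c.com -> 10.0.0.1 (expiry=14+11=25). clock=14
Op 9: tick 3 -> clock=17.
Op 10: tick 2 -> clock=19.
Op 11: insert d.com -> 10.0.0.1 (expiry=19+2=21). clock=19
Op 12: tick 5 -> clock=24. purged={d.com}
Op 13: insert a.com -> 10.0.0.3 (expiry=24+18=42). clock=24
Op 14: insert d.com -> 10.0.0.3 (expiry=24+3=27). clock=24
Op 15: insert d.com -> 10.0.0.1 (expiry=24+7=31). clock=24
Op 16: insert a.com -> 10.0.0.1 (expiry=24+12=36). clock=24
lookup c.com: present, ip=10.0.0.1 expiry=25 > clock=24

Answer: 10.0.0.1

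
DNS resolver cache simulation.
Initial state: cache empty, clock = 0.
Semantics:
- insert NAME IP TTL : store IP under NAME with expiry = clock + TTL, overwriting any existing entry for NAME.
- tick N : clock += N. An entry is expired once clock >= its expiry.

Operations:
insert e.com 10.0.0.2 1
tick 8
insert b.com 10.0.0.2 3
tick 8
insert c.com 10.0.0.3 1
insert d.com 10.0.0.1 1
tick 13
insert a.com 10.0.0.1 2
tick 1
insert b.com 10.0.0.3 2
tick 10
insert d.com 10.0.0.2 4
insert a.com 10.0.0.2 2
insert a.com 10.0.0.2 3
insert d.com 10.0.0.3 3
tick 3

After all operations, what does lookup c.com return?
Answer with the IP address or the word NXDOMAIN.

Answer: NXDOMAIN

Derivation:
Op 1: insert e.com -> 10.0.0.2 (expiry=0+1=1). clock=0
Op 2: tick 8 -> clock=8. purged={e.com}
Op 3: insert b.com -> 10.0.0.2 (expiry=8+3=11). clock=8
Op 4: tick 8 -> clock=16. purged={b.com}
Op 5: insert c.com -> 10.0.0.3 (expiry=16+1=17). clock=16
Op 6: insert d.com -> 10.0.0.1 (expiry=16+1=17). clock=16
Op 7: tick 13 -> clock=29. purged={c.com,d.com}
Op 8: insert a.com -> 10.0.0.1 (expiry=29+2=31). clock=29
Op 9: tick 1 -> clock=30.
Op 10: insert b.com -> 10.0.0.3 (expiry=30+2=32). clock=30
Op 11: tick 10 -> clock=40. purged={a.com,b.com}
Op 12: insert d.com -> 10.0.0.2 (expiry=40+4=44). clock=40
Op 13: insert a.com -> 10.0.0.2 (expiry=40+2=42). clock=40
Op 14: insert a.com -> 10.0.0.2 (expiry=40+3=43). clock=40
Op 15: insert d.com -> 10.0.0.3 (expiry=40+3=43). clock=40
Op 16: tick 3 -> clock=43. purged={a.com,d.com}
lookup c.com: not in cache (expired or never inserted)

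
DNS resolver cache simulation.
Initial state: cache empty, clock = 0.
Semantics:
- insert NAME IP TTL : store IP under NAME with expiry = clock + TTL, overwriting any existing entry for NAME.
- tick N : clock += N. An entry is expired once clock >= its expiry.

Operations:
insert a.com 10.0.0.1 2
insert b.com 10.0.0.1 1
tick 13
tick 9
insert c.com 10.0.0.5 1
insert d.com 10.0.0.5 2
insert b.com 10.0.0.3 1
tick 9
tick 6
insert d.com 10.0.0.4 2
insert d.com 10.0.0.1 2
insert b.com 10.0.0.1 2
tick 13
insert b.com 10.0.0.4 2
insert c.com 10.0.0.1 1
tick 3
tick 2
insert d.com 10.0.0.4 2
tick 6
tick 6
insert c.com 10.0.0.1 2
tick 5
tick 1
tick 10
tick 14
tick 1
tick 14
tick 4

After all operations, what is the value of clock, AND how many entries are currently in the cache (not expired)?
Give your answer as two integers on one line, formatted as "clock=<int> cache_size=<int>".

Answer: clock=116 cache_size=0

Derivation:
Op 1: insert a.com -> 10.0.0.1 (expiry=0+2=2). clock=0
Op 2: insert b.com -> 10.0.0.1 (expiry=0+1=1). clock=0
Op 3: tick 13 -> clock=13. purged={a.com,b.com}
Op 4: tick 9 -> clock=22.
Op 5: insert c.com -> 10.0.0.5 (expiry=22+1=23). clock=22
Op 6: insert d.com -> 10.0.0.5 (expiry=22+2=24). clock=22
Op 7: insert b.com -> 10.0.0.3 (expiry=22+1=23). clock=22
Op 8: tick 9 -> clock=31. purged={b.com,c.com,d.com}
Op 9: tick 6 -> clock=37.
Op 10: insert d.com -> 10.0.0.4 (expiry=37+2=39). clock=37
Op 11: insert d.com -> 10.0.0.1 (expiry=37+2=39). clock=37
Op 12: insert b.com -> 10.0.0.1 (expiry=37+2=39). clock=37
Op 13: tick 13 -> clock=50. purged={b.com,d.com}
Op 14: insert b.com -> 10.0.0.4 (expiry=50+2=52). clock=50
Op 15: insert c.com -> 10.0.0.1 (expiry=50+1=51). clock=50
Op 16: tick 3 -> clock=53. purged={b.com,c.com}
Op 17: tick 2 -> clock=55.
Op 18: insert d.com -> 10.0.0.4 (expiry=55+2=57). clock=55
Op 19: tick 6 -> clock=61. purged={d.com}
Op 20: tick 6 -> clock=67.
Op 21: insert c.com -> 10.0.0.1 (expiry=67+2=69). clock=67
Op 22: tick 5 -> clock=72. purged={c.com}
Op 23: tick 1 -> clock=73.
Op 24: tick 10 -> clock=83.
Op 25: tick 14 -> clock=97.
Op 26: tick 1 -> clock=98.
Op 27: tick 14 -> clock=112.
Op 28: tick 4 -> clock=116.
Final clock = 116
Final cache (unexpired): {} -> size=0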